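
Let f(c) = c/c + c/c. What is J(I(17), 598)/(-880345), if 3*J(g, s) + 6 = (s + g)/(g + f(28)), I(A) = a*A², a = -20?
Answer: 14743/7629950115 ≈ 1.9323e-6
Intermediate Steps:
f(c) = 2 (f(c) = 1 + 1 = 2)
I(A) = -20*A²
J(g, s) = -2 + (g + s)/(3*(2 + g)) (J(g, s) = -2 + ((s + g)/(g + 2))/3 = -2 + ((g + s)/(2 + g))/3 = -2 + (g + s)/(3*(2 + g)))
J(I(17), 598)/(-880345) = ((-12 + 598 - (-100)*17²)/(3*(2 - 20*17²)))/(-880345) = ((-12 + 598 - (-100)*289)/(3*(2 - 20*289)))*(-1/880345) = ((-12 + 598 - 5*(-5780))/(3*(2 - 5780)))*(-1/880345) = ((⅓)*(-12 + 598 + 28900)/(-5778))*(-1/880345) = ((⅓)*(-1/5778)*29486)*(-1/880345) = -14743/8667*(-1/880345) = 14743/7629950115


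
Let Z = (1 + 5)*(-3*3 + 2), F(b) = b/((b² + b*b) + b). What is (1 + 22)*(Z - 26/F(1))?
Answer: -2760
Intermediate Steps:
F(b) = b/(b + 2*b²) (F(b) = b/((b² + b²) + b) = b/(2*b² + b) = b/(b + 2*b²))
Z = -42 (Z = 6*(-9 + 2) = 6*(-7) = -42)
(1 + 22)*(Z - 26/F(1)) = (1 + 22)*(-42 - 26/(1/(1 + 2*1))) = 23*(-42 - 26/(1/(1 + 2))) = 23*(-42 - 26/(1/3)) = 23*(-42 - 26/⅓) = 23*(-42 - 26*3) = 23*(-42 - 78) = 23*(-120) = -2760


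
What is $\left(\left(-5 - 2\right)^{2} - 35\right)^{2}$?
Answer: $196$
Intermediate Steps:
$\left(\left(-5 - 2\right)^{2} - 35\right)^{2} = \left(\left(-7\right)^{2} - 35\right)^{2} = \left(49 - 35\right)^{2} = 14^{2} = 196$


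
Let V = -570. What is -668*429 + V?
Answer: -287142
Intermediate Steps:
-668*429 + V = -668*429 - 570 = -286572 - 570 = -287142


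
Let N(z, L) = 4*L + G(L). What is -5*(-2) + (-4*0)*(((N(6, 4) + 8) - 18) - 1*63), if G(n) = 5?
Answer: 10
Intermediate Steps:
N(z, L) = 5 + 4*L (N(z, L) = 4*L + 5 = 5 + 4*L)
-5*(-2) + (-4*0)*(((N(6, 4) + 8) - 18) - 1*63) = -5*(-2) + (-4*0)*((((5 + 4*4) + 8) - 18) - 1*63) = 10 + 0*((((5 + 16) + 8) - 18) - 63) = 10 + 0*(((21 + 8) - 18) - 63) = 10 + 0*((29 - 18) - 63) = 10 + 0*(11 - 63) = 10 + 0*(-52) = 10 + 0 = 10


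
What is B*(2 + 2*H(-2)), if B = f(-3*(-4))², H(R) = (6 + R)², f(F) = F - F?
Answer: 0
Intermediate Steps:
f(F) = 0
B = 0 (B = 0² = 0)
B*(2 + 2*H(-2)) = 0*(2 + 2*(6 - 2)²) = 0*(2 + 2*4²) = 0*(2 + 2*16) = 0*(2 + 32) = 0*34 = 0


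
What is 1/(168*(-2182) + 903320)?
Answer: 1/536744 ≈ 1.8631e-6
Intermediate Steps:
1/(168*(-2182) + 903320) = 1/(-366576 + 903320) = 1/536744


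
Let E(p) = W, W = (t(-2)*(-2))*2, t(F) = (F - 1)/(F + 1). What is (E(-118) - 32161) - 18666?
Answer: -50839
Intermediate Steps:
t(F) = (-1 + F)/(1 + F)
W = -12 (W = (((-1 - 2)/(1 - 2))*(-2))*2 = ((-3/(-1))*(-2))*2 = (-1*(-3)*(-2))*2 = (3*(-2))*2 = -6*2 = -12)
E(p) = -12
(E(-118) - 32161) - 18666 = (-12 - 32161) - 18666 = -32173 - 18666 = -50839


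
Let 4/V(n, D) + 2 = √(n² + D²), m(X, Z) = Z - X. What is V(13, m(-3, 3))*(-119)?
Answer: 476/(2 - √205) ≈ -38.643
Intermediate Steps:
V(n, D) = 4/(-2 + √(D² + n²)) (V(n, D) = 4/(-2 + √(n² + D²)) = 4/(-2 + √(D² + n²)))
V(13, m(-3, 3))*(-119) = (4/(-2 + √((3 - 1*(-3))² + 13²)))*(-119) = (4/(-2 + √((3 + 3)² + 169)))*(-119) = (4/(-2 + √(6² + 169)))*(-119) = (4/(-2 + √(36 + 169)))*(-119) = (4/(-2 + √205))*(-119) = -476/(-2 + √205)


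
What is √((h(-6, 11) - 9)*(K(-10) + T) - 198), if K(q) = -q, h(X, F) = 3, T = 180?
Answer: I*√1338 ≈ 36.579*I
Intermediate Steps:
√((h(-6, 11) - 9)*(K(-10) + T) - 198) = √((3 - 9)*(-1*(-10) + 180) - 198) = √(-6*(10 + 180) - 198) = √(-6*190 - 198) = √(-1140 - 198) = √(-1338) = I*√1338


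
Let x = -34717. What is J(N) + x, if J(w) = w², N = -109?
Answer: -22836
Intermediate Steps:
J(N) + x = (-109)² - 34717 = 11881 - 34717 = -22836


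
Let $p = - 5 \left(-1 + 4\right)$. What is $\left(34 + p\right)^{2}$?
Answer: $361$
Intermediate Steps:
$p = -15$ ($p = \left(-5\right) 3 = -15$)
$\left(34 + p\right)^{2} = \left(34 - 15\right)^{2} = 19^{2} = 361$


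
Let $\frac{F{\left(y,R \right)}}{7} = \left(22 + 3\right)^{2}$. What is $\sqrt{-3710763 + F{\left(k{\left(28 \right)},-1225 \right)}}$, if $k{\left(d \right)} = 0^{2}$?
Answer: $2 i \sqrt{926597} \approx 1925.2 i$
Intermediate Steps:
$k{\left(d \right)} = 0$
$F{\left(y,R \right)} = 4375$ ($F{\left(y,R \right)} = 7 \left(22 + 3\right)^{2} = 7 \cdot 25^{2} = 7 \cdot 625 = 4375$)
$\sqrt{-3710763 + F{\left(k{\left(28 \right)},-1225 \right)}} = \sqrt{-3710763 + 4375} = \sqrt{-3706388} = 2 i \sqrt{926597}$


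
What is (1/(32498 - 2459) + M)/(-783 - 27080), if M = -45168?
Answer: 1356801551/836976657 ≈ 1.6211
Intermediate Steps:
(1/(32498 - 2459) + M)/(-783 - 27080) = (1/(32498 - 2459) - 45168)/(-783 - 27080) = (1/30039 - 45168)/(-27863) = (1/30039 - 45168)*(-1/27863) = -1356801551/30039*(-1/27863) = 1356801551/836976657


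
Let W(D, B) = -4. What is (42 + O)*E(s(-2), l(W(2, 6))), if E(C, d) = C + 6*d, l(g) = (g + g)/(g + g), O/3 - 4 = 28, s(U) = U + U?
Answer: 276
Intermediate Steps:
s(U) = 2*U
O = 96 (O = 12 + 3*28 = 12 + 84 = 96)
l(g) = 1 (l(g) = (2*g)/((2*g)) = (2*g)*(1/(2*g)) = 1)
(42 + O)*E(s(-2), l(W(2, 6))) = (42 + 96)*(2*(-2) + 6*1) = 138*(-4 + 6) = 138*2 = 276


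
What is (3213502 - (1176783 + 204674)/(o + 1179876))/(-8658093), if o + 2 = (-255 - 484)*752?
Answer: -668564345945/1801304704526 ≈ -0.37116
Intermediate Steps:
o = -555730 (o = -2 + (-255 - 484)*752 = -2 - 739*752 = -2 - 555728 = -555730)
(3213502 - (1176783 + 204674)/(o + 1179876))/(-8658093) = (3213502 - (1176783 + 204674)/(-555730 + 1179876))/(-8658093) = (3213502 - 1381457/624146)*(-1/8658093) = (2005693037835/624146)*(-1/8658093) = -668564345945/1801304704526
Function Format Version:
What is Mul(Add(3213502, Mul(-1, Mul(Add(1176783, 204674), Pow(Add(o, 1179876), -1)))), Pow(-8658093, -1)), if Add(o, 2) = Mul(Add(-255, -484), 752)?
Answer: Rational(-668564345945, 1801304704526) ≈ -0.37116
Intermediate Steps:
o = -555730 (o = Add(-2, Mul(Add(-255, -484), 752)) = Add(-2, Mul(-739, 752)) = Add(-2, -555728) = -555730)
Mul(Add(3213502, Mul(-1, Mul(Add(1176783, 204674), Pow(Add(o, 1179876), -1)))), Pow(-8658093, -1)) = Mul(Add(3213502, Mul(-1, Mul(Add(1176783, 204674), Pow(Add(-555730, 1179876), -1)))), Pow(-8658093, -1)) = Mul(Add(3213502, Mul(-1, Mul(1381457, Pow(624146, -1)))), Rational(-1, 8658093)) = Mul(Add(3213502, Mul(-1, Mul(1381457, Rational(1, 624146)))), Rational(-1, 8658093)) = Mul(Add(3213502, Mul(-1, Rational(1381457, 624146))), Rational(-1, 8658093)) = Mul(Add(3213502, Rational(-1381457, 624146)), Rational(-1, 8658093)) = Mul(Rational(2005693037835, 624146), Rational(-1, 8658093)) = Rational(-668564345945, 1801304704526)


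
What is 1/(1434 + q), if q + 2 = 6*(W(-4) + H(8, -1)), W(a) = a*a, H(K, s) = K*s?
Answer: 1/1480 ≈ 0.00067568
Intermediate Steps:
W(a) = a**2
q = 46 (q = -2 + 6*((-4)**2 + 8*(-1)) = -2 + 6*(16 - 8) = -2 + 6*8 = -2 + 48 = 46)
1/(1434 + q) = 1/(1434 + 46) = 1/1480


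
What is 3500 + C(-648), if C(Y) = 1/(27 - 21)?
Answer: 21001/6 ≈ 3500.2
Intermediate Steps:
C(Y) = 1/6
3500 + C(-648) = 3500 + 1/6 = 21001/6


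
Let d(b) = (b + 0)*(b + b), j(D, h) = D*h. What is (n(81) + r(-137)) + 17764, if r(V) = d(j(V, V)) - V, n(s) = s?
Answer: 704568704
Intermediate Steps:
d(b) = 2*b² (d(b) = b*(2*b) = 2*b²)
r(V) = -V + 2*V⁴ (r(V) = 2*(V*V)² - V = 2*(V²)² - V = 2*V⁴ - V = -V + 2*V⁴)
(n(81) + r(-137)) + 17764 = (81 + (-1*(-137) + 2*(-137)⁴)) + 17764 = (81 + (137 + 2*352275361)) + 17764 = (81 + (137 + 704550722)) + 17764 = (81 + 704550859) + 17764 = 704550940 + 17764 = 704568704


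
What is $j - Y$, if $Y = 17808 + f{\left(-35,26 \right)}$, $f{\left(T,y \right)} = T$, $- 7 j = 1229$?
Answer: $- \frac{125640}{7} \approx -17949.0$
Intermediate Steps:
$j = - \frac{1229}{7}$ ($j = \left(- \frac{1}{7}\right) 1229 = - \frac{1229}{7} \approx -175.57$)
$Y = 17773$ ($Y = 17808 - 35 = 17773$)
$j - Y = - \frac{1229}{7} - 17773 = - \frac{125640}{7}$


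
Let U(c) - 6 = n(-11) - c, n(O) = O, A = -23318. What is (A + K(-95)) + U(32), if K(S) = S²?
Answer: -14330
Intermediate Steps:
U(c) = -5 - c (U(c) = 6 + (-11 - c) = -5 - c)
(A + K(-95)) + U(32) = (-23318 + (-95)²) + (-5 - 1*32) = (-23318 + 9025) + (-5 - 32) = -14293 - 37 = -14330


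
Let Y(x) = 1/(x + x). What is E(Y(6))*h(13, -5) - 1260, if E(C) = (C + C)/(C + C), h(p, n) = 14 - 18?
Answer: -1264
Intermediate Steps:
h(p, n) = -4
Y(x) = 1/(2*x)
E(C) = 1 (E(C) = (2*C)/((2*C)) = (2*C)*(1/(2*C)) = 1)
E(Y(6))*h(13, -5) - 1260 = 1*(-4) - 1260 = -4 - 1260 = -1264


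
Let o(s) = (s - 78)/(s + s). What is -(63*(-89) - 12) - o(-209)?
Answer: 2348455/418 ≈ 5618.3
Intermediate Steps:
o(s) = (-78 + s)/(2*s) (o(s) = (-78 + s)/((2*s)) = (-78 + s)*(1/(2*s)) = (-78 + s)/(2*s))
-(63*(-89) - 12) - o(-209) = -(63*(-89) - 12) - (-78 - 209)/(2*(-209)) = -(-5607 - 12) - (-1)*(-287)/(2*209) = -1*(-5619) - 1*287/418 = 5619 - 287/418 = 2348455/418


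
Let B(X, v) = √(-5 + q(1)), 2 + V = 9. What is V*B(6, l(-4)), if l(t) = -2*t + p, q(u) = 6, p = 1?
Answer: 7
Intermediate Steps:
V = 7 (V = -2 + 9 = 7)
l(t) = 1 - 2*t (l(t) = -2*t + 1 = 1 - 2*t)
B(X, v) = 1 (B(X, v) = √(-5 + 6) = √1 = 1)
V*B(6, l(-4)) = 7*1 = 7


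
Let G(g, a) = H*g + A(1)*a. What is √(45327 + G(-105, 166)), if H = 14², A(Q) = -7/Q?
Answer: √23585 ≈ 153.57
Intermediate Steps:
H = 196
G(g, a) = -7*a + 196*g (G(g, a) = 196*g + (-7/1)*a = 196*g + (-7*1)*a = 196*g - 7*a = -7*a + 196*g)
√(45327 + G(-105, 166)) = √(45327 + (-7*166 + 196*(-105))) = √(45327 + (-1162 - 20580)) = √(45327 - 21742) = √23585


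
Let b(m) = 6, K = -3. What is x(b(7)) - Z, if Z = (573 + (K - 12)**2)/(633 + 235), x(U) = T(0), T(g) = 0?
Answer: -57/62 ≈ -0.91935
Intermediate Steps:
x(U) = 0
Z = 57/62 (Z = (573 + (-3 - 12)**2)/(633 + 235) = (573 + (-15)**2)/868 = (573 + 225)*(1/868) = 798*(1/868) = 57/62 ≈ 0.91935)
x(b(7)) - Z = 0 - 1*57/62 = 0 - 57/62 = -57/62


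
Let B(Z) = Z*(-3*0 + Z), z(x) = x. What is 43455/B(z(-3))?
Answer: 14485/3 ≈ 4828.3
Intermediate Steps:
B(Z) = Z**2 (B(Z) = Z*(0 + Z) = Z*Z = Z**2)
43455/B(z(-3)) = 43455/((-3)**2) = 43455/9 = 43455*(1/9) = 14485/3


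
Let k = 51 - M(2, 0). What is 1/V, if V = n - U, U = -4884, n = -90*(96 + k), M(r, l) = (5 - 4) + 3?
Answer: -1/7986 ≈ -0.00012522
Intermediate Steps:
M(r, l) = 4 (M(r, l) = 1 + 3 = 4)
k = 47 (k = 51 - 1*4 = 51 - 4 = 47)
n = -12870 (n = -90*(96 + 47) = -90*143 = -12870)
V = -7986 (V = -12870 - 1*(-4884) = -12870 + 4884 = -7986)
1/V = 1/(-7986) = -1/7986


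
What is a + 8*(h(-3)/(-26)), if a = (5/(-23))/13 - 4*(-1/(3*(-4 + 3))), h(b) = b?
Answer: -383/897 ≈ -0.42698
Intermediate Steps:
a = -1211/897 (a = (5*(-1/23))*(1/13) - 4/((-3*(-1))) = -5/23*1/13 - 4/3 = -5/299 - 4*⅓ = -5/299 - 4/3 = -1211/897 ≈ -1.3501)
a + 8*(h(-3)/(-26)) = -1211/897 + 8*(-3/(-26)) = -1211/897 + 8*(-3*(-1/26)) = -1211/897 + 8*(3/26) = -1211/897 + 12/13 = -383/897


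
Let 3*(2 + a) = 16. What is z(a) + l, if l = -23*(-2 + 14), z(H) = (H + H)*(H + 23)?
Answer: -904/9 ≈ -100.44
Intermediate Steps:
a = 10/3 (a = -2 + (⅓)*16 = -2 + 16/3 = 10/3 ≈ 3.3333)
z(H) = 2*H*(23 + H) (z(H) = (2*H)*(23 + H) = 2*H*(23 + H))
l = -276 (l = -23*12 = -276)
z(a) + l = 2*(10/3)*(23 + 10/3) - 276 = 2*(10/3)*(79/3) - 276 = 1580/9 - 276 = -904/9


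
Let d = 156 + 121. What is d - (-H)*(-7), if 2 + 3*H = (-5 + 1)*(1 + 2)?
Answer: 929/3 ≈ 309.67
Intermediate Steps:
d = 277
H = -14/3 (H = -2/3 + ((-5 + 1)*(1 + 2))/3 = -2/3 + (-4*3)/3 = -2/3 + (1/3)*(-12) = -2/3 - 4 = -14/3 ≈ -4.6667)
d - (-H)*(-7) = 277 - (-1*(-14/3))*(-7) = 277 - 14*(-7)/3 = 277 - 1*(-98/3) = 277 + 98/3 = 929/3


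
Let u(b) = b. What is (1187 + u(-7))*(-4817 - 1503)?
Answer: -7457600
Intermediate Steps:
(1187 + u(-7))*(-4817 - 1503) = (1187 - 7)*(-4817 - 1503) = 1180*(-6320) = -7457600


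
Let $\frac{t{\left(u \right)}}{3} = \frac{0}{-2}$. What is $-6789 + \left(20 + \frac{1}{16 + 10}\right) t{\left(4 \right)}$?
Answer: $-6789$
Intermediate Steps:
$t{\left(u \right)} = 0$ ($t{\left(u \right)} = 3 \frac{0}{-2} = 3 \cdot 0 \left(- \frac{1}{2}\right) = 3 \cdot 0 = 0$)
$-6789 + \left(20 + \frac{1}{16 + 10}\right) t{\left(4 \right)} = -6789 + \left(20 + \frac{1}{16 + 10}\right) 0 = -6789 + \left(20 + \frac{1}{26}\right) 0 = -6789 + \frac{521}{26} \cdot 0 = -6789 + 0 = -6789$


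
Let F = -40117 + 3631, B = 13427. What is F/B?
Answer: -36486/13427 ≈ -2.7174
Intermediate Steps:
F = -36486
F/B = -36486/13427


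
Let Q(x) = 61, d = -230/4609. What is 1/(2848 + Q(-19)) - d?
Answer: 673679/13407581 ≈ 0.050246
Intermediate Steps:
d = -230/4609 (d = -230*1/4609 = -230/4609 ≈ -0.049902)
1/(2848 + Q(-19)) - d = 1/(2848 + 61) - 1*(-230/4609) = 1/2909 + 230/4609 = 673679/13407581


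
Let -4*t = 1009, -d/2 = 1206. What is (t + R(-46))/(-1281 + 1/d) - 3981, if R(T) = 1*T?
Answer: -12299666934/3089773 ≈ -3980.8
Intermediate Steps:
d = -2412 (d = -2*1206 = -2412)
R(T) = T
t = -1009/4 (t = -¼*1009 = -1009/4 ≈ -252.25)
(t + R(-46))/(-1281 + 1/d) - 3981 = (-1009/4 - 46)/(-1281 + 1/(-2412)) - 3981 = -1193/(4*(-1281 - 1/2412)) - 3981 = -1193/(4*(-3089773/2412)) - 3981 = -1193/4*(-2412/3089773) - 3981 = 719379/3089773 - 3981 = -12299666934/3089773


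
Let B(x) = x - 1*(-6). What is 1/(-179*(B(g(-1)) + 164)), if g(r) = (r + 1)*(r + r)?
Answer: -1/30430 ≈ -3.2862e-5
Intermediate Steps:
g(r) = 2*r*(1 + r) (g(r) = (1 + r)*(2*r) = 2*r*(1 + r))
B(x) = 6 + x (B(x) = x + 6 = 6 + x)
1/(-179*(B(g(-1)) + 164)) = 1/(-179*((6 + 2*(-1)*(1 - 1)) + 164)) = 1/(-179*((6 + 2*(-1)*0) + 164)) = 1/(-179*((6 + 0) + 164)) = 1/(-179*(6 + 164)) = 1/(-179*170) = 1/(-30430) = -1/30430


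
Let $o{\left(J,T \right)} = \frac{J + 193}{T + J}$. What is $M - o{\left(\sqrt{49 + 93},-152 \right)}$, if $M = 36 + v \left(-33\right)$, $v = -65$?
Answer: $\frac{8351600}{3827} + \frac{115 \sqrt{142}}{7654} \approx 2182.5$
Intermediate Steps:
$o{\left(J,T \right)} = \frac{193 + J}{J + T}$
$M = 2181$ ($M = 36 - -2145 = 36 + 2145 = 2181$)
$M - o{\left(\sqrt{49 + 93},-152 \right)} = 2181 - \frac{193 + \sqrt{49 + 93}}{\sqrt{49 + 93} - 152} = 2181 - \frac{193 + \sqrt{142}}{\sqrt{142} - 152} = 2181 - \frac{193 + \sqrt{142}}{-152 + \sqrt{142}}$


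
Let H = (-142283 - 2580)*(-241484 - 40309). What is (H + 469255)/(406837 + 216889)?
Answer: 20410924307/311863 ≈ 65448.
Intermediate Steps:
H = 40821379359 (H = -144863*(-281793) = 40821379359)
(H + 469255)/(406837 + 216889) = (40821379359 + 469255)/(406837 + 216889) = 40821848614/623726 = 40821848614*(1/623726) = 20410924307/311863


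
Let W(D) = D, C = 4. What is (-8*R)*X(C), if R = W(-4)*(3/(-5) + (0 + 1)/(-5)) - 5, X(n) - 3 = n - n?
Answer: 216/5 ≈ 43.200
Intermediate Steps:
X(n) = 3 (X(n) = 3 + (n - n) = 3 + 0 = 3)
R = -9/5 (R = -4*(3/(-5) + (0 + 1)/(-5)) - 5 = -4*(3*(-⅕) + 1*(-⅕)) - 5 = -4*(-⅗ - ⅕) - 5 = -4*(-⅘) - 5 = 16/5 - 5 = -9/5 ≈ -1.8000)
(-8*R)*X(C) = -8*(-9/5)*3 = (72/5)*3 = 216/5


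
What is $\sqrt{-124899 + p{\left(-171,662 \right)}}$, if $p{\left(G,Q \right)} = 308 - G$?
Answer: $2 i \sqrt{31105} \approx 352.73 i$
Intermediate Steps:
$\sqrt{-124899 + p{\left(-171,662 \right)}} = \sqrt{-124899 + \left(308 - -171\right)} = \sqrt{-124899 + \left(308 + 171\right)} = \sqrt{-124899 + 479} = \sqrt{-124420} = 2 i \sqrt{31105}$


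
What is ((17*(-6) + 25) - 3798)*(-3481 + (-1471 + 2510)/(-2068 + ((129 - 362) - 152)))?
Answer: 33092236500/2453 ≈ 1.3491e+7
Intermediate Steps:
((17*(-6) + 25) - 3798)*(-3481 + (-1471 + 2510)/(-2068 + ((129 - 362) - 152))) = ((-102 + 25) - 3798)*(-3481 + 1039/(-2068 + (-233 - 152))) = (-77 - 3798)*(-3481 + 1039/(-2068 - 385)) = -3875*(-3481 + 1039/(-2453)) = -3875*(-3481 + 1039*(-1/2453)) = -3875*(-3481 - 1039/2453) = -3875*(-8539932/2453) = 33092236500/2453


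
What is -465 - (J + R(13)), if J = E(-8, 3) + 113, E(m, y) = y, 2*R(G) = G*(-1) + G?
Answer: -581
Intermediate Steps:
R(G) = 0 (R(G) = (G*(-1) + G)/2 = (-G + G)/2 = (½)*0 = 0)
J = 116 (J = 3 + 113 = 116)
-465 - (J + R(13)) = -465 - (116 + 0) = -465 - 1*116 = -465 - 116 = -581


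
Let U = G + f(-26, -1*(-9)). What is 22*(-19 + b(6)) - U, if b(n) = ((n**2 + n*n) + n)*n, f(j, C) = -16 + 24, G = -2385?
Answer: 12255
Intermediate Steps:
f(j, C) = 8
b(n) = n*(n + 2*n**2) (b(n) = ((n**2 + n**2) + n)*n = (2*n**2 + n)*n = (n + 2*n**2)*n = n*(n + 2*n**2))
U = -2377 (U = -2385 + 8 = -2377)
22*(-19 + b(6)) - U = 22*(-19 + 6**2*(1 + 2*6)) - 1*(-2377) = 22*(-19 + 36*(1 + 12)) + 2377 = 22*(-19 + 36*13) + 2377 = 22*(-19 + 468) + 2377 = 22*449 + 2377 = 9878 + 2377 = 12255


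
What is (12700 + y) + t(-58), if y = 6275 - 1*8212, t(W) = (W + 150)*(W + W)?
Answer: 91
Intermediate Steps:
t(W) = 2*W*(150 + W) (t(W) = (150 + W)*(2*W) = 2*W*(150 + W))
y = -1937 (y = 6275 - 8212 = -1937)
(12700 + y) + t(-58) = (12700 - 1937) + 2*(-58)*(150 - 58) = 10763 + 2*(-58)*92 = 10763 - 10672 = 91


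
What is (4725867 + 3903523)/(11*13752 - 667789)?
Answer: -8629390/516517 ≈ -16.707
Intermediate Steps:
(4725867 + 3903523)/(11*13752 - 667789) = 8629390/(151272 - 667789) = 8629390/(-516517) = 8629390*(-1/516517) = -8629390/516517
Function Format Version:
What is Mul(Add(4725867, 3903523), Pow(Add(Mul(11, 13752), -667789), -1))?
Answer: Rational(-8629390, 516517) ≈ -16.707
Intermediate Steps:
Mul(Add(4725867, 3903523), Pow(Add(Mul(11, 13752), -667789), -1)) = Mul(8629390, Pow(Add(151272, -667789), -1)) = Mul(8629390, Pow(-516517, -1)) = Mul(8629390, Rational(-1, 516517)) = Rational(-8629390, 516517)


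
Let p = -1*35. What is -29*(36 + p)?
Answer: -29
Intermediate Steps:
p = -35
-29*(36 + p) = -29*(36 - 35) = -29*1 = -29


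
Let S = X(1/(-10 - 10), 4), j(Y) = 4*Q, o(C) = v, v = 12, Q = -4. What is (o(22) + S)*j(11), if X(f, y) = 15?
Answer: -432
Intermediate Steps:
o(C) = 12
j(Y) = -16 (j(Y) = 4*(-4) = -16)
S = 15
(o(22) + S)*j(11) = (12 + 15)*(-16) = 27*(-16) = -432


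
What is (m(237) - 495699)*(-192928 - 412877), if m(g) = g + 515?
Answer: 299841367335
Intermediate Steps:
m(g) = 515 + g
(m(237) - 495699)*(-192928 - 412877) = ((515 + 237) - 495699)*(-192928 - 412877) = (752 - 495699)*(-605805) = -494947*(-605805) = 299841367335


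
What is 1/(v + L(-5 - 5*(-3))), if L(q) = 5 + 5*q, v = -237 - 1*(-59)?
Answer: -1/123 ≈ -0.0081301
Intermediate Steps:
v = -178 (v = -237 + 59 = -178)
1/(v + L(-5 - 5*(-3))) = 1/(-178 + (5 + 5*(-5 - 5*(-3)))) = 1/(-178 + (5 + 5*(-5 + 15))) = 1/(-178 + (5 + 5*10)) = 1/(-178 + (5 + 50)) = 1/(-178 + 55) = 1/(-123) = -1/123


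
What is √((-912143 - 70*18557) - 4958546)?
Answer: 3*I*√796631 ≈ 2677.6*I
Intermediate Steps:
√((-912143 - 70*18557) - 4958546) = √((-912143 - 1*1298990) - 4958546) = √((-912143 - 1298990) - 4958546) = √(-2211133 - 4958546) = √(-7169679) = 3*I*√796631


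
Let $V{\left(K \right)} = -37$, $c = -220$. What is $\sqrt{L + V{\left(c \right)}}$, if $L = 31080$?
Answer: $\sqrt{31043} \approx 176.19$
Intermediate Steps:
$\sqrt{L + V{\left(c \right)}} = \sqrt{31080 - 37} = \sqrt{31043}$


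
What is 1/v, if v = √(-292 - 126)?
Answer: -I*√418/418 ≈ -0.048912*I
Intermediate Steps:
v = I*√418 (v = √(-418) = I*√418 ≈ 20.445*I)
1/v = 1/(I*√418) = -I*√418/418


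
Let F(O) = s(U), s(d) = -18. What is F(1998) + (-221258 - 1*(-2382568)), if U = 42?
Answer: 2161292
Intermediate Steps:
F(O) = -18
F(1998) + (-221258 - 1*(-2382568)) = -18 + (-221258 - 1*(-2382568)) = -18 + (-221258 + 2382568) = -18 + 2161310 = 2161292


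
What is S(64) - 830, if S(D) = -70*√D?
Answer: -1390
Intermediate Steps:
S(64) - 830 = -70*√64 - 830 = -70*8 - 830 = -560 - 830 = -1390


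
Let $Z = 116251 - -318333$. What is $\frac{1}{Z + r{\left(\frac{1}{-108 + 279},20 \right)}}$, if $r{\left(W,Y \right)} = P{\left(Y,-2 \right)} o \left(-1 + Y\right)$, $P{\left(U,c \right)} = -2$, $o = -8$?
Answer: $\frac{1}{434888} \approx 2.2994 \cdot 10^{-6}$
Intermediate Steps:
$Z = 434584$ ($Z = 116251 + 318333 = 434584$)
$r{\left(W,Y \right)} = -16 + 16 Y$ ($r{\left(W,Y \right)} = \left(-2\right) \left(-8\right) \left(-1 + Y\right) = 16 \left(-1 + Y\right) = -16 + 16 Y$)
$\frac{1}{Z + r{\left(\frac{1}{-108 + 279},20 \right)}} = \frac{1}{434584 + \left(-16 + 16 \cdot 20\right)} = \frac{1}{434584 + \left(-16 + 320\right)} = \frac{1}{434584 + 304} = \frac{1}{434888}$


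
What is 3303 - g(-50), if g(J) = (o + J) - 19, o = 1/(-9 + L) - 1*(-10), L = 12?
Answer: 10085/3 ≈ 3361.7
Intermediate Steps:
o = 31/3 (o = 1/(-9 + 12) - 1*(-10) = 1/3 + 10 = 31/3 ≈ 10.333)
g(J) = -26/3 + J (g(J) = (31/3 + J) - 19 = -26/3 + J)
3303 - g(-50) = 3303 - (-26/3 - 50) = 3303 - 1*(-176/3) = 3303 + 176/3 = 10085/3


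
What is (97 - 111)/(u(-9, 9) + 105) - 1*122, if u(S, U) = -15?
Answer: -5497/45 ≈ -122.16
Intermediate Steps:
(97 - 111)/(u(-9, 9) + 105) - 1*122 = (97 - 111)/(-15 + 105) - 1*122 = -14/90 - 122 = -14*1/90 - 122 = -7/45 - 122 = -5497/45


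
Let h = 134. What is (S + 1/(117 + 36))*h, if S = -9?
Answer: -184384/153 ≈ -1205.1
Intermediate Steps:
(S + 1/(117 + 36))*h = (-9 + 1/(117 + 36))*134 = (-9 + 1/153)*134 = -1376/153*134 = -184384/153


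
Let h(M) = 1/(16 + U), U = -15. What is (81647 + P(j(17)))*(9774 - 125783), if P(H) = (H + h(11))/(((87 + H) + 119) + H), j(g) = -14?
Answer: -1685976546377/178 ≈ -9.4718e+9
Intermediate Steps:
h(M) = 1 (h(M) = 1/(16 - 15) = 1/1 = 1)
P(H) = (1 + H)/(206 + 2*H) (P(H) = (H + 1)/(((87 + H) + 119) + H) = (1 + H)/((206 + H) + H) = (1 + H)/(206 + 2*H))
(81647 + P(j(17)))*(9774 - 125783) = (81647 + (1 - 14)/(2*(103 - 14)))*(9774 - 125783) = (81647 + (1/2)*(-13)/89)*(-116009) = (81647 + (1/2)*(1/89)*(-13))*(-116009) = (81647 - 13/178)*(-116009) = (14533153/178)*(-116009) = -1685976546377/178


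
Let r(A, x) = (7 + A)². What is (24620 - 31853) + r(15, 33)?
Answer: -6749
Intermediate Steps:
(24620 - 31853) + r(15, 33) = (24620 - 31853) + (7 + 15)² = -7233 + 22² = -7233 + 484 = -6749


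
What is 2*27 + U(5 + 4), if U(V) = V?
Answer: 63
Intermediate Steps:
2*27 + U(5 + 4) = 2*27 + (5 + 4) = 54 + 9 = 63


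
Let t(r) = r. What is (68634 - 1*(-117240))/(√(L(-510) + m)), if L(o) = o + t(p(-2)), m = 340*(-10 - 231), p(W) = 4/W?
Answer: -30979*I*√20613/6871 ≈ -647.32*I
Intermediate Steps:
m = -81940 (m = 340*(-241) = -81940)
L(o) = -2 + o (L(o) = o + 4/(-2) = o + 4*(-½) = o - 2 = -2 + o)
(68634 - 1*(-117240))/(√(L(-510) + m)) = (68634 - 1*(-117240))/(√((-2 - 510) - 81940)) = (68634 + 117240)/(√(-512 - 81940)) = 185874/(√(-82452)) = 185874/((2*I*√20613)) = 185874*(-I*√20613/41226) = -30979*I*√20613/6871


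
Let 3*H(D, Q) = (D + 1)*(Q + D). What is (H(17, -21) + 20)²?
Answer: 16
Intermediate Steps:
H(D, Q) = (1 + D)*(D + Q)/3 (H(D, Q) = ((D + 1)*(Q + D))/3 = ((1 + D)*(D + Q))/3 = (1 + D)*(D + Q)/3)
(H(17, -21) + 20)² = (((⅓)*17 + (⅓)*(-21) + (⅓)*17² + (⅓)*17*(-21)) + 20)² = ((17/3 - 7 + (⅓)*289 - 119) + 20)² = ((17/3 - 7 + 289/3 - 119) + 20)² = (-24 + 20)² = (-4)² = 16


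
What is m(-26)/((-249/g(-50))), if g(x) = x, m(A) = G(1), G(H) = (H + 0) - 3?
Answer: -100/249 ≈ -0.40161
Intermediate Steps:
G(H) = -3 + H (G(H) = H - 3 = -3 + H)
m(A) = -2 (m(A) = -3 + 1 = -2)
m(-26)/((-249/g(-50))) = -2/((-249/(-50))) = -2/((-249*(-1/50))) = -2/249/50 = -2*50/249 = -100/249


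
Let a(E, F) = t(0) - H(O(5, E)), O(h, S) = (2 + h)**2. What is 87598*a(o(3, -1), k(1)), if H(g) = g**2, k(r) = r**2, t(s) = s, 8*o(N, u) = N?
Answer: -210322798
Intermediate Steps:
o(N, u) = N/8
a(E, F) = -2401 (a(E, F) = 0 - ((2 + 5)**2)**2 = 0 - (7**2)**2 = 0 - 1*49**2 = 0 - 1*2401 = 0 - 2401 = -2401)
87598*a(o(3, -1), k(1)) = 87598*(-2401) = -210322798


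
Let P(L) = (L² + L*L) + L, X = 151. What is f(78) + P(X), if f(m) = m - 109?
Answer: 45722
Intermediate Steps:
f(m) = -109 + m
P(L) = L + 2*L² (P(L) = (L² + L²) + L = 2*L² + L = L + 2*L²)
f(78) + P(X) = (-109 + 78) + 151*(1 + 2*151) = -31 + 151*(1 + 302) = -31 + 151*303 = -31 + 45753 = 45722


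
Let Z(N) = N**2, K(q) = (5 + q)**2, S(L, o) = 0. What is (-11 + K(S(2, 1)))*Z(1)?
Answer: 14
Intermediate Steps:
(-11 + K(S(2, 1)))*Z(1) = (-11 + (5 + 0)**2)*1**2 = (-11 + 5**2)*1 = (-11 + 25)*1 = 14*1 = 14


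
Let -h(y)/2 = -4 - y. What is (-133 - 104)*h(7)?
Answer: -5214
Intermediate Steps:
h(y) = 8 + 2*y (h(y) = -2*(-4 - y) = 8 + 2*y)
(-133 - 104)*h(7) = (-133 - 104)*(8 + 2*7) = -237*(8 + 14) = -237*22 = -5214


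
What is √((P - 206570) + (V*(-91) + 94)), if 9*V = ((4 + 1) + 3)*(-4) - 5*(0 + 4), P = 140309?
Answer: I*√590771/3 ≈ 256.21*I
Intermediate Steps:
V = -52/9 (V = (((4 + 1) + 3)*(-4) - 5*(0 + 4))/9 = ((5 + 3)*(-4) - 5*4)/9 = (8*(-4) - 20)/9 = (-32 - 20)/9 = (⅑)*(-52) = -52/9 ≈ -5.7778)
√((P - 206570) + (V*(-91) + 94)) = √((140309 - 206570) + (-52/9*(-91) + 94)) = √(-66261 + (4732/9 + 94)) = √(-66261 + 5578/9) = √(-590771/9) = I*√590771/3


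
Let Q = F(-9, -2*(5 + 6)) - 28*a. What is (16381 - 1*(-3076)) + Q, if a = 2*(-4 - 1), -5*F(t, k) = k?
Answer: 98707/5 ≈ 19741.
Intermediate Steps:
F(t, k) = -k/5
a = -10 (a = 2*(-5) = -10)
Q = 1422/5 (Q = -(-2)*(5 + 6)/5 - 28*(-10) = -(-2)*11/5 + 280 = -⅕*(-22) + 280 = 22/5 + 280 = 1422/5 ≈ 284.40)
(16381 - 1*(-3076)) + Q = (16381 - 1*(-3076)) + 1422/5 = (16381 + 3076) + 1422/5 = 19457 + 1422/5 = 98707/5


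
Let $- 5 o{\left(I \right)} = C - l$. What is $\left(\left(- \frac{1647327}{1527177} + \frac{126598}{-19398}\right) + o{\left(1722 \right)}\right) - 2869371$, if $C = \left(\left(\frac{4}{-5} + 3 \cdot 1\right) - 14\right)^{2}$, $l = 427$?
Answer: $- \frac{1770860036724499621}{617170405125} \approx -2.8693 \cdot 10^{6}$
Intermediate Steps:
$C = \frac{3481}{25}$ ($C = \left(\left(4 \left(- \frac{1}{5}\right) + 3\right) - 14\right)^{2} = \left(\left(- \frac{4}{5} + 3\right) - 14\right)^{2} = \left(\frac{11}{5} - 14\right)^{2} = \left(- \frac{59}{5}\right)^{2} = \frac{3481}{25} \approx 139.24$)
$o{\left(I \right)} = \frac{7194}{125}$ ($o{\left(I \right)} = - \frac{\frac{3481}{25} - 427}{5} = \left(- \frac{1}{5}\right) \left(- \frac{7194}{25}\right) = \frac{7194}{125}$)
$\left(\left(- \frac{1647327}{1527177} + \frac{126598}{-19398}\right) + o{\left(1722 \right)}\right) - 2869371 = \left(\left(- \frac{1647327}{1527177} + \frac{126598}{-19398}\right) + \frac{7194}{125}\right) - 2869371 = \left(\left(\left(-1647327\right) \frac{1}{1527177} + 126598 \left(- \frac{1}{19398}\right)\right) + \frac{7194}{125}\right) - 2869371 = \left(\left(- \frac{549109}{509059} - \frac{63299}{9699}\right) + \frac{7194}{125}\right) - 2869371 = \left(- \frac{37548733832}{4937363241} + \frac{7194}{125}\right) - 2869371 = \frac{30825799426754}{617170405125} - 2869371 = - \frac{1770860036724499621}{617170405125}$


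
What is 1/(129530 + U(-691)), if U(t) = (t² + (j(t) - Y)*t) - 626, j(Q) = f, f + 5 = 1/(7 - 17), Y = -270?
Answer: 10/4233391 ≈ 2.3622e-6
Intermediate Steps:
f = -51/10 (f = -5 + 1/(7 - 17) = -5 + 1/(-10) = -5 - ⅒ = -51/10 ≈ -5.1000)
j(Q) = -51/10
U(t) = -626 + t² + 2649*t/10 (U(t) = (t² + (-51/10 - 1*(-270))*t) - 626 = (t² + (-51/10 + 270)*t) - 626 = (t² + 2649*t/10) - 626 = -626 + t² + 2649*t/10)
1/(129530 + U(-691)) = 1/(129530 + (-626 + (-691)² + (2649/10)*(-691))) = 1/(129530 + (-626 + 477481 - 1830459/10)) = 1/(129530 + 2938091/10) = 1/(4233391/10) = 10/4233391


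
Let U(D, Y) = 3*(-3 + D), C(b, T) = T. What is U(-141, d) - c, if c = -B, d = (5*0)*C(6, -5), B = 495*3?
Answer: 1053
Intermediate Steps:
B = 1485
d = 0 (d = (5*0)*(-5) = 0*(-5) = 0)
U(D, Y) = -9 + 3*D
c = -1485 (c = -1*1485 = -1485)
U(-141, d) - c = (-9 + 3*(-141)) - 1*(-1485) = (-9 - 423) + 1485 = -432 + 1485 = 1053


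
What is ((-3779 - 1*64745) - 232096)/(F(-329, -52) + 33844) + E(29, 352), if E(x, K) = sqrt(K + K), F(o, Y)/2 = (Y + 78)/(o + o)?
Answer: -9890398/1113465 + 8*sqrt(11) ≈ 17.650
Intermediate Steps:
F(o, Y) = (78 + Y)/o (F(o, Y) = 2*((Y + 78)/(o + o)) = 2*((78 + Y)/((2*o))) = 2*((78 + Y)*(1/(2*o))) = 2*((78 + Y)/(2*o)) = (78 + Y)/o)
E(x, K) = sqrt(2)*sqrt(K) (E(x, K) = sqrt(2*K) = sqrt(2)*sqrt(K))
((-3779 - 1*64745) - 232096)/(F(-329, -52) + 33844) + E(29, 352) = ((-3779 - 1*64745) - 232096)/((78 - 52)/(-329) + 33844) + sqrt(2)*sqrt(352) = ((-3779 - 64745) - 232096)/(-1/329*26 + 33844) + sqrt(2)*(4*sqrt(22)) = (-68524 - 232096)/(-26/329 + 33844) + 8*sqrt(11) = -300620/11134650/329 + 8*sqrt(11) = -300620*329/11134650 + 8*sqrt(11) = -9890398/1113465 + 8*sqrt(11)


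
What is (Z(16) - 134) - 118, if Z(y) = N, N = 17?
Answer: -235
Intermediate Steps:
Z(y) = 17
(Z(16) - 134) - 118 = (17 - 134) - 118 = -117 - 118 = -235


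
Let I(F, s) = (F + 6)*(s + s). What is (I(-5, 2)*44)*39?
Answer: 6864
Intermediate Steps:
I(F, s) = 2*s*(6 + F) (I(F, s) = (6 + F)*(2*s) = 2*s*(6 + F))
(I(-5, 2)*44)*39 = ((2*2*(6 - 5))*44)*39 = ((2*2*1)*44)*39 = (4*44)*39 = 176*39 = 6864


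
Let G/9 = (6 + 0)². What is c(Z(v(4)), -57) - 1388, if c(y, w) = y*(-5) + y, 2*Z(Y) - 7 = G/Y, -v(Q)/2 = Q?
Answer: -1321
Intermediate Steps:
v(Q) = -2*Q
G = 324 (G = 9*(6 + 0)² = 9*6² = 9*36 = 324)
Z(Y) = 7/2 + 162/Y (Z(Y) = 7/2 + (324/Y)/2 = 7/2 + 162/Y)
c(y, w) = -4*y (c(y, w) = -5*y + y = -4*y)
c(Z(v(4)), -57) - 1388 = -4*(7/2 + 162/((-2*4))) - 1388 = -4*(7/2 + 162/(-8)) - 1388 = -4*(7/2 + 162*(-⅛)) - 1388 = -4*(7/2 - 81/4) - 1388 = -4*(-67/4) - 1388 = 67 - 1388 = -1321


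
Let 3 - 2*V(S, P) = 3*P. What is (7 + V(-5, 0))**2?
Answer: 289/4 ≈ 72.250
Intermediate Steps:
V(S, P) = 3/2 - 3*P/2
(7 + V(-5, 0))**2 = (7 + (3/2 - 3/2*0))**2 = (7 + (3/2 + 0))**2 = (7 + 3/2)**2 = (17/2)**2 = 289/4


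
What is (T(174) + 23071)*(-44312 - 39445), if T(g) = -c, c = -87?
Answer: -1939644606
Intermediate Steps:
T(g) = 87 (T(g) = -1*(-87) = 87)
(T(174) + 23071)*(-44312 - 39445) = (87 + 23071)*(-44312 - 39445) = 23158*(-83757) = -1939644606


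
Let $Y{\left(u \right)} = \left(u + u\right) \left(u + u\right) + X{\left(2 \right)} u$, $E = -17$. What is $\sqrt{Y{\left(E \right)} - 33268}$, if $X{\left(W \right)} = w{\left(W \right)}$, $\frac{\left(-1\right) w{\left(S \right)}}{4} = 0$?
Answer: $12 i \sqrt{223} \approx 179.2 i$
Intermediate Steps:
$w{\left(S \right)} = 0$ ($w{\left(S \right)} = \left(-4\right) 0 = 0$)
$X{\left(W \right)} = 0$
$Y{\left(u \right)} = 4 u^{2}$ ($Y{\left(u \right)} = \left(u + u\right) \left(u + u\right) + 0 u = 2 u 2 u + 0 = 4 u^{2} + 0 = 4 u^{2}$)
$\sqrt{Y{\left(E \right)} - 33268} = \sqrt{4 \left(-17\right)^{2} - 33268} = \sqrt{4 \cdot 289 - 33268} = \sqrt{1156 - 33268} = \sqrt{-32112} = 12 i \sqrt{223}$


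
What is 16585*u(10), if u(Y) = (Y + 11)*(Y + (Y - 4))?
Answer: 5572560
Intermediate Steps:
u(Y) = (-4 + 2*Y)*(11 + Y) (u(Y) = (11 + Y)*(Y + (-4 + Y)) = (11 + Y)*(-4 + 2*Y) = (-4 + 2*Y)*(11 + Y))
16585*u(10) = 16585*(-44 + 2*10**2 + 18*10) = 16585*(-44 + 2*100 + 180) = 16585*(-44 + 200 + 180) = 16585*336 = 5572560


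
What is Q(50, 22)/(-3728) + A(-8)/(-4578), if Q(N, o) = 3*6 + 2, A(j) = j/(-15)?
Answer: -175403/32000220 ≈ -0.0054813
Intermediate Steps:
A(j) = -j/15 (A(j) = j*(-1/15) = -j/15)
Q(N, o) = 20 (Q(N, o) = 18 + 2 = 20)
Q(50, 22)/(-3728) + A(-8)/(-4578) = 20/(-3728) - 1/15*(-8)/(-4578) = 20*(-1/3728) + (8/15)*(-1/4578) = -5/932 - 4/34335 = -175403/32000220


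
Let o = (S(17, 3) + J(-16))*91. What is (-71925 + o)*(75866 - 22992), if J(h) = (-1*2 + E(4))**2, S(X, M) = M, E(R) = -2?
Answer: -3711543304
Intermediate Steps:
J(h) = 16 (J(h) = (-1*2 - 2)**2 = (-2 - 2)**2 = (-4)**2 = 16)
o = 1729 (o = (3 + 16)*91 = 19*91 = 1729)
(-71925 + o)*(75866 - 22992) = (-71925 + 1729)*(75866 - 22992) = -70196*52874 = -3711543304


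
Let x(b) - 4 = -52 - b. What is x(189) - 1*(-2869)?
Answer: 2632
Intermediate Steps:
x(b) = -48 - b (x(b) = 4 + (-52 - b) = -48 - b)
x(189) - 1*(-2869) = (-48 - 1*189) - 1*(-2869) = (-48 - 189) + 2869 = -237 + 2869 = 2632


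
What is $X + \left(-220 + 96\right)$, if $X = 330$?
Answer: $206$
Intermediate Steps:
$X + \left(-220 + 96\right) = 330 + \left(-220 + 96\right) = 330 - 124 = 206$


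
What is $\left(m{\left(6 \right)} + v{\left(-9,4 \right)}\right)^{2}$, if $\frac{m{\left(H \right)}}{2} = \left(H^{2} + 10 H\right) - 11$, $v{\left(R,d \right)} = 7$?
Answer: $31329$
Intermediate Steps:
$m{\left(H \right)} = -22 + 2 H^{2} + 20 H$ ($m{\left(H \right)} = 2 \left(\left(H^{2} + 10 H\right) - 11\right) = 2 \left(-11 + H^{2} + 10 H\right) = -22 + 2 H^{2} + 20 H$)
$\left(m{\left(6 \right)} + v{\left(-9,4 \right)}\right)^{2} = \left(\left(-22 + 2 \cdot 6^{2} + 20 \cdot 6\right) + 7\right)^{2} = \left(\left(-22 + 2 \cdot 36 + 120\right) + 7\right)^{2} = \left(\left(-22 + 72 + 120\right) + 7\right)^{2} = \left(170 + 7\right)^{2} = 177^{2} = 31329$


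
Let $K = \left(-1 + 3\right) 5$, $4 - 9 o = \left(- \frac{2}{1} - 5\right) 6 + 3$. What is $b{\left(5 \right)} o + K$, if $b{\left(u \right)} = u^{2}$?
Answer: $\frac{1165}{9} \approx 129.44$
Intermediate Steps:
$o = \frac{43}{9}$ ($o = \frac{4}{9} - \frac{\left(- \frac{2}{1} - 5\right) 6 + 3}{9} = \frac{4}{9} - \frac{\left(\left(-2\right) 1 - 5\right) 6 + 3}{9} = \frac{4}{9} - \frac{\left(-2 - 5\right) 6 + 3}{9} = \frac{4}{9} - \frac{\left(-7\right) 6 + 3}{9} = \frac{4}{9} - \frac{-42 + 3}{9} = \frac{4}{9} - - \frac{13}{3} = \frac{4}{9} + \frac{13}{3} = \frac{43}{9} \approx 4.7778$)
$K = 10$ ($K = 2 \cdot 5 = 10$)
$b{\left(5 \right)} o + K = 5^{2} \cdot \frac{43}{9} + 10 = 25 \cdot \frac{43}{9} + 10 = \frac{1075}{9} + 10 = \frac{1165}{9}$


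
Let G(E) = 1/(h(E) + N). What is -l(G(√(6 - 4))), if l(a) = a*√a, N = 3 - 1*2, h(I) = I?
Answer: -1/(1 + √2)^(3/2) ≈ -0.26659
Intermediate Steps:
N = 1 (N = 3 - 2 = 1)
G(E) = 1/(1 + E) (G(E) = 1/(E + 1) = 1/(1 + E))
l(a) = a^(3/2)
-l(G(√(6 - 4))) = -(1/(1 + √(6 - 4)))^(3/2) = -(1/(1 + √2))^(3/2) = -1/(1 + √2)^(3/2)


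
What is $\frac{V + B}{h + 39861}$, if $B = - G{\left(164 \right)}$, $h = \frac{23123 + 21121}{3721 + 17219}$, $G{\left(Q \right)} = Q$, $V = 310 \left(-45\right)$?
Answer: $- \frac{12314465}{34780566} \approx -0.35406$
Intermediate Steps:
$V = -13950$
$h = \frac{3687}{1745}$ ($h = \frac{44244}{20940} = 44244 \cdot \frac{1}{20940} = \frac{3687}{1745} \approx 2.1129$)
$B = -164$ ($B = \left(-1\right) 164 = -164$)
$\frac{V + B}{h + 39861} = \frac{-13950 - 164}{\frac{3687}{1745} + 39861} = - \frac{14114}{\frac{69561132}{1745}} = \left(-14114\right) \frac{1745}{69561132} = - \frac{12314465}{34780566}$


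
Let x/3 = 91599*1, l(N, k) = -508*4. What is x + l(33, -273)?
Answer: 272765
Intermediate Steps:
l(N, k) = -2032
x = 274797 (x = 3*(91599*1) = 3*91599 = 274797)
x + l(33, -273) = 274797 - 2032 = 272765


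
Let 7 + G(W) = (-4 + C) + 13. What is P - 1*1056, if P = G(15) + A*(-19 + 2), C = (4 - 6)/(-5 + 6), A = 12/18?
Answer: -3202/3 ≈ -1067.3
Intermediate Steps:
A = ⅔ (A = 12*(1/18) = ⅔ ≈ 0.66667)
C = -2 (C = -2/1 = -2*1 = -2)
G(W) = 0 (G(W) = -7 + ((-4 - 2) + 13) = -7 + (-6 + 13) = -7 + 7 = 0)
P = -34/3 (P = 0 + 2*(-19 + 2)/3 = 0 + (⅔)*(-17) = 0 - 34/3 = -34/3 ≈ -11.333)
P - 1*1056 = -34/3 - 1*1056 = -34/3 - 1056 = -3202/3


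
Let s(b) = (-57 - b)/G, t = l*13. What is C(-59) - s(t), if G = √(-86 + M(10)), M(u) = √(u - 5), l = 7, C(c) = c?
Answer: -59 - 148*I/√(86 - √5) ≈ -59.0 - 16.171*I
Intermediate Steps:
t = 91 (t = 7*13 = 91)
M(u) = √(-5 + u)
G = √(-86 + √5) (G = √(-86 + √(-5 + 10)) = √(-86 + √5) ≈ 9.1523*I)
s(b) = (-57 - b)/√(-86 + √5) (s(b) = (-57 - b)/(√(-86 + √5)) = (-57 - b)/√(-86 + √5))
C(-59) - s(t) = -59 - I*(57 + 91)/√(86 - √5) = -59 - I*148/√(86 - √5) = -59 - 148*I/√(86 - √5)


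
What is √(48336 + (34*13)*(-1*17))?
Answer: √40822 ≈ 202.04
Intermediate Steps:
√(48336 + (34*13)*(-1*17)) = √(48336 + 442*(-17)) = √(48336 - 7514) = √40822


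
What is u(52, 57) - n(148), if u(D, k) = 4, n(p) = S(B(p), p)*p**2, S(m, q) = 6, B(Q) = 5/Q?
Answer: -131420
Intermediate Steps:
n(p) = 6*p**2
u(52, 57) - n(148) = 4 - 6*148**2 = 4 - 6*21904 = 4 - 1*131424 = 4 - 131424 = -131420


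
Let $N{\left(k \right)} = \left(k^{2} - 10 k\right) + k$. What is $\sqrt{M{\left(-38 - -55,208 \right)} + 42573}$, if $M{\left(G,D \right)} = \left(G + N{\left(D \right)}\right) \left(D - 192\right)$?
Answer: $\sqrt{705117} \approx 839.71$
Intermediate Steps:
$N{\left(k \right)} = k^{2} - 9 k$
$M{\left(G,D \right)} = \left(-192 + D\right) \left(G + D \left(-9 + D\right)\right)$ ($M{\left(G,D \right)} = \left(G + D \left(-9 + D\right)\right) \left(D - 192\right) = \left(G + D \left(-9 + D\right)\right) \left(-192 + D\right) = \left(-192 + D\right) \left(G + D \left(-9 + D\right)\right)$)
$\sqrt{M{\left(-38 - -55,208 \right)} + 42573} = \sqrt{\left(208^{3} - 201 \cdot 208^{2} - 192 \left(-38 - -55\right) + 1728 \cdot 208 + 208 \left(-38 - -55\right)\right) + 42573} = \sqrt{\left(8998912 - 8696064 - 192 \left(-38 + 55\right) + 359424 + 208 \left(-38 + 55\right)\right) + 42573} = \sqrt{\left(8998912 - 8696064 - 3264 + 359424 + 208 \cdot 17\right) + 42573} = \sqrt{\left(8998912 - 8696064 - 3264 + 359424 + 3536\right) + 42573} = \sqrt{662544 + 42573} = \sqrt{705117}$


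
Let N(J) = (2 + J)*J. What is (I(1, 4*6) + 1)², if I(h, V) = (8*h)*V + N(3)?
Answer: 43264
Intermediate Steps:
N(J) = J*(2 + J)
I(h, V) = 15 + 8*V*h (I(h, V) = (8*h)*V + 3*(2 + 3) = 8*V*h + 3*5 = 8*V*h + 15 = 15 + 8*V*h)
(I(1, 4*6) + 1)² = ((15 + 8*(4*6)*1) + 1)² = ((15 + 8*24*1) + 1)² = ((15 + 192) + 1)² = (207 + 1)² = 208² = 43264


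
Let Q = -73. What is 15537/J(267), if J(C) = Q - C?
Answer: -15537/340 ≈ -45.697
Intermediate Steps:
J(C) = -73 - C
15537/J(267) = 15537/(-73 - 1*267) = 15537/(-73 - 267) = 15537/(-340) = 15537*(-1/340) = -15537/340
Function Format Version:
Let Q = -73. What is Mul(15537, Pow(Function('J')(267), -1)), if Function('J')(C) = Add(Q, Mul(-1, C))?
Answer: Rational(-15537, 340) ≈ -45.697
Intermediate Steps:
Function('J')(C) = Add(-73, Mul(-1, C))
Mul(15537, Pow(Function('J')(267), -1)) = Mul(15537, Pow(Add(-73, Mul(-1, 267)), -1)) = Mul(15537, Pow(Add(-73, -267), -1)) = Mul(15537, Pow(-340, -1)) = Mul(15537, Rational(-1, 340)) = Rational(-15537, 340)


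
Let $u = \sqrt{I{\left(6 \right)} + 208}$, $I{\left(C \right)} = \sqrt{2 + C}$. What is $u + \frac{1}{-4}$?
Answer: $- \frac{1}{4} + \sqrt{208 + 2 \sqrt{2}} \approx 14.27$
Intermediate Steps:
$u = \sqrt{208 + 2 \sqrt{2}}$ ($u = \sqrt{\sqrt{2 + 6} + 208} = \sqrt{\sqrt{8} + 208} = \sqrt{2 \sqrt{2} + 208} = \sqrt{208 + 2 \sqrt{2}} \approx 14.52$)
$u + \frac{1}{-4} = \sqrt{208 + 2 \sqrt{2}} + \frac{1}{-4} = \sqrt{208 + 2 \sqrt{2}} - \frac{1}{4} = - \frac{1}{4} + \sqrt{208 + 2 \sqrt{2}}$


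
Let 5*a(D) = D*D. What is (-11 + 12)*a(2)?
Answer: ⅘ ≈ 0.80000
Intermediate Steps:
a(D) = D²/5 (a(D) = (D*D)/5 = D²/5)
(-11 + 12)*a(2) = (-11 + 12)*((⅕)*2²) = 1*((⅕)*4) = 1*(⅘) = ⅘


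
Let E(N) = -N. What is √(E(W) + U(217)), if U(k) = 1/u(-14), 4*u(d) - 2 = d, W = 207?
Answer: I*√1866/3 ≈ 14.399*I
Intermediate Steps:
u(d) = ½ + d/4
U(k) = -⅓ (U(k) = 1/(½ + (¼)*(-14)) = 1/(½ - 7/2) = 1/(-3) = -⅓)
√(E(W) + U(217)) = √(-1*207 - ⅓) = √(-207 - ⅓) = √(-622/3) = I*√1866/3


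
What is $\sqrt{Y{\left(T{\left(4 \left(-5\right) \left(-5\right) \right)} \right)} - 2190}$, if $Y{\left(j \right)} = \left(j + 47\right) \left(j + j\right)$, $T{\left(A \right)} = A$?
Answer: $\sqrt{27210} \approx 164.95$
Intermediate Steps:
$Y{\left(j \right)} = 2 j \left(47 + j\right)$ ($Y{\left(j \right)} = \left(47 + j\right) 2 j = 2 j \left(47 + j\right)$)
$\sqrt{Y{\left(T{\left(4 \left(-5\right) \left(-5\right) \right)} \right)} - 2190} = \sqrt{2 \cdot 4 \left(-5\right) \left(-5\right) \left(47 + 4 \left(-5\right) \left(-5\right)\right) - 2190} = \sqrt{2 \left(\left(-20\right) \left(-5\right)\right) \left(47 - -100\right) - 2190} = \sqrt{2 \cdot 100 \left(47 + 100\right) - 2190} = \sqrt{2 \cdot 100 \cdot 147 - 2190} = \sqrt{29400 - 2190} = \sqrt{27210}$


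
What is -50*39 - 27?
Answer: -1977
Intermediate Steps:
-50*39 - 27 = -1950 - 27 = -1977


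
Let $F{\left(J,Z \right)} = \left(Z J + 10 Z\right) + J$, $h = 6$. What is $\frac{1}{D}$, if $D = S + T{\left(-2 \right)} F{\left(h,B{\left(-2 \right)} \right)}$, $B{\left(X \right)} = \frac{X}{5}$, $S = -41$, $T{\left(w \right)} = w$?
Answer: $- \frac{5}{201} \approx -0.024876$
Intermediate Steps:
$B{\left(X \right)} = \frac{X}{5}$ ($B{\left(X \right)} = X \frac{1}{5} = \frac{X}{5}$)
$F{\left(J,Z \right)} = J + 10 Z + J Z$ ($F{\left(J,Z \right)} = \left(J Z + 10 Z\right) + J = \left(10 Z + J Z\right) + J = J + 10 Z + J Z$)
$D = - \frac{201}{5}$ ($D = -41 - 2 \left(6 + 10 \cdot \frac{1}{5} \left(-2\right) + 6 \cdot \frac{1}{5} \left(-2\right)\right) = -41 - 2 \left(6 + 10 \left(- \frac{2}{5}\right) + 6 \left(- \frac{2}{5}\right)\right) = -41 - 2 \left(6 - 4 - \frac{12}{5}\right) = -41 - - \frac{4}{5} = -41 + \frac{4}{5} = - \frac{201}{5} \approx -40.2$)
$\frac{1}{D} = \frac{1}{- \frac{201}{5}} = - \frac{5}{201}$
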